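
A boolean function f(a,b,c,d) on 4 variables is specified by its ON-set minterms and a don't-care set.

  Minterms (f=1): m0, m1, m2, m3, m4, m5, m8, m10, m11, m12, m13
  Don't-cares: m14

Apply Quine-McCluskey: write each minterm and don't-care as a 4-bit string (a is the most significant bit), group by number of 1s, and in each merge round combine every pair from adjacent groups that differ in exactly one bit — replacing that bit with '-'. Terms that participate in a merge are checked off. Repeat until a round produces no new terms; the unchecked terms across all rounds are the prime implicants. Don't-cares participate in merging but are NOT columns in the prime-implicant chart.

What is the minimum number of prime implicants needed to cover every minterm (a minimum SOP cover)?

4

Round 0: 0000✓ 0001✓ 0010✓ 0011✓ 0100✓ 0101✓ 1000✓ 1010✓ 1011✓ 1100✓ 1101✓ 1110✓
Round 1: -000✓ -010✓ -011✓ -100✓ -101✓ 0-00✓ 0-01✓ 00-0✓ 00-1✓ 000-✓ 001-✓ 010-✓ 1-00✓ 1-10✓ 10-0✓ 101-✓ 11-0✓ 110-✓
Round 2: --00 -0-0 -01- -10- 0-0- 00-- 1--0
PIs = {--00, -0-0, -01-, -10-, 0-0-, 00--, 1--0}
Coverage chart:
  m0: --00,-0-0,0-0-,00--
  m1: 0-0-,00--
  m2: -0-0,-01-,00--
  m3: -01-,00--
  m4: --00,-10-,0-0-
  m5: -10-,0-0-
  m8: --00,-0-0,1--0
  m10: -0-0,-01-,1--0
  m11: -01- ←essential
  m12: --00,-10-,1--0
  m13: -10- ←essential
Essential: -01-, -10-
Petrick residual → --00, 0-0-
Min cover (4 terms): c'd' + b'c + bc' + a'c'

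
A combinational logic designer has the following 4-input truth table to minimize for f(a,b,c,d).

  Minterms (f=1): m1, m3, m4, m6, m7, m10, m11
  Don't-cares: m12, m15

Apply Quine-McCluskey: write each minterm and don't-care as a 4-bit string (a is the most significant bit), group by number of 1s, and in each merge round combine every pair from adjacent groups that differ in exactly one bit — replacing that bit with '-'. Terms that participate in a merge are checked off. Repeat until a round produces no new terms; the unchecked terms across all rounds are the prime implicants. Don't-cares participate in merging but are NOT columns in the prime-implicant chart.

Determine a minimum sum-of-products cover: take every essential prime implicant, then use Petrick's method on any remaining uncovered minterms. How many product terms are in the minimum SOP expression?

Round 0: 0001✓ 0011✓ 0100✓ 0110✓ 0111✓ 1010✓ 1011✓ 1100✓ 1111✓
Round 1: -011✓ -100 -111✓ 0-11✓ 00-1 01-0 011- 1-11✓ 101-
Round 2: --11
PIs = {--11, -100, 00-1, 01-0, 011-, 101-}
Coverage chart:
  m1: 00-1 ←essential
  m3: --11,00-1
  m4: -100,01-0
  m6: 01-0,011-
  m7: --11,011-
  m10: 101- ←essential
  m11: --11,101-
Essential: 00-1, 101-
Petrick residual → --11, 01-0
Min cover (4 terms): cd + a'b'd + a'bd' + ab'c

4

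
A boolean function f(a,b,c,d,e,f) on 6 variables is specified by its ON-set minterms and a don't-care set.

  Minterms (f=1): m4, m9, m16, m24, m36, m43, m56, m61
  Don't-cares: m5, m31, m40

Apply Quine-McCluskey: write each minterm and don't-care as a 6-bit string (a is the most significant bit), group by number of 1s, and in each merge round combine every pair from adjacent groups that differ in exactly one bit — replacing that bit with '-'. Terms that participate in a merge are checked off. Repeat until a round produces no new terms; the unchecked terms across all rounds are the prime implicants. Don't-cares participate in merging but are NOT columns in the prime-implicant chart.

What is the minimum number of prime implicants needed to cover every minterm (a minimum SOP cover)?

[col 0] 000100*, 000101*, 001001, 010000*, 011000*, 011111, 100100*, 101000*, 101011, 111000*, 111101
[col 1] -00100, -11000, 00010-, 01-000, 1-1000
Prime implicants: -00100, -11000, 00010-, 001001, 01-000, 011111, 1-1000, 101011, 111101
PI chart (minterm → PIs covering it):
  4 | -00100,00010-
  9 | 001001  (sole → essential)
  16 | 01-000  (sole → essential)
  24 | -11000,01-000
  36 | -00100  (sole → essential)
  43 | 101011  (sole → essential)
  56 | -11000,1-1000
  61 | 111101  (sole → essential)
Essential prime implicants: -00100, 001001, 01-000, 101011, 111101
Petrick residual → -11000
Minimum SOP uses 6 PIs: b'c'de'f' + bcd'e'f' + a'b'cd'e'f + a'bd'e'f' + ab'cd'ef + abcde'f

6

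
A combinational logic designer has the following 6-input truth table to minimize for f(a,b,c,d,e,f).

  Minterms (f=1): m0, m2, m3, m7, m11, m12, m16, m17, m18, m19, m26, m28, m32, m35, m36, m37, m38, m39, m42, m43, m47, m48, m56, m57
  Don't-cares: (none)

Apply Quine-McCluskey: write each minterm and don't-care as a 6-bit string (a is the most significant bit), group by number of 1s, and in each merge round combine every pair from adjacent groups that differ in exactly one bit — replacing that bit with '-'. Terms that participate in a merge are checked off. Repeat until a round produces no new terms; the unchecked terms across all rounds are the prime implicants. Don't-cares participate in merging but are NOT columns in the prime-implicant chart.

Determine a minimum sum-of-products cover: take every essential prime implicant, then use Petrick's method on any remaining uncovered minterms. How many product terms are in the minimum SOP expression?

11

size-2^0 implicants → 000000(✓)  000010(✓)  000011(✓)  000111(✓)  001011(✓)  001100(✓)  010000(✓)  010001(✓)  010010(✓)  010011(✓)  011010(✓)  011100(✓)  100000(✓)  100011(✓)  100100(✓)  100101(✓)  100110(✓)  100111(✓)  101010(✓)  101011(✓)  101111(✓)  110000(✓)  111000(✓)  111001(✓)
size-2^1 implicants → -00000(✓)  -00011(✓)  -00111(✓)  -01011(✓)  -10000(✓)  0-0000(✓)  0-0010(✓)  0-0011(✓)  0-1100  00-011(✓)  000-11(✓)  0000-0(✓)  00001-(✓)  01-010  0100-0(✓)  0100-1(✓)  01000-(✓)  01001-(✓)  1-0000(✓)  10-011(✓)  10-111(✓)  100-00  100-11(✓)  1001-0(✓)  1001-1(✓)  10010-(✓)  10011-(✓)  101-11(✓)  10101-  11-000  11100-
size-2^2 implicants → --0000  -0-011  -00-11  0-00-0  0-001-  0100--  10--11  1001--
Unchecked terms (primes): --0000, -0-011, -00-11, 0-00-0, 0-001-, 0-1100, 01-010, 0100--, 10--11, 100-00, 1001--, 10101-, 11-000, 11100-
Minterm coverage:
  m0 ⊆ --0000,0-00-0
  m2 ⊆ 0-00-0,0-001-
  m3 ⊆ -0-011,-00-11,0-001-
  m7 ⊆ -00-11 [E]
  m11 ⊆ -0-011 [E]
  m12 ⊆ 0-1100 [E]
  m16 ⊆ --0000,0-00-0,0100--
  m17 ⊆ 0100-- [E]
  m18 ⊆ 0-00-0,0-001-,01-010,0100--
  m19 ⊆ 0-001-,0100--
  m26 ⊆ 01-010 [E]
  m28 ⊆ 0-1100 [E]
  m32 ⊆ --0000,100-00
  m35 ⊆ -0-011,-00-11,10--11
  m36 ⊆ 100-00,1001--
  m37 ⊆ 1001-- [E]
  m38 ⊆ 1001-- [E]
  m39 ⊆ -00-11,10--11,1001--
  m42 ⊆ 10101- [E]
  m43 ⊆ -0-011,10--11,10101-
  m47 ⊆ 10--11 [E]
  m48 ⊆ --0000,11-000
  m56 ⊆ 11-000,11100-
  m57 ⊆ 11100- [E]
E = {-0-011, -00-11, 0-1100, 01-010, 0100--, 10--11, 1001--, 10101-, 11100-}
Petrick residual → --0000, 0-00-0
Cover = c'd'e'f' + b'd'ef + b'c'ef + a'c'd'f' + a'cde'f' + a'bd'ef' + a'bc'd' + ab'ef + ab'c'd + ab'cd'e + abcd'e'  |cover|=11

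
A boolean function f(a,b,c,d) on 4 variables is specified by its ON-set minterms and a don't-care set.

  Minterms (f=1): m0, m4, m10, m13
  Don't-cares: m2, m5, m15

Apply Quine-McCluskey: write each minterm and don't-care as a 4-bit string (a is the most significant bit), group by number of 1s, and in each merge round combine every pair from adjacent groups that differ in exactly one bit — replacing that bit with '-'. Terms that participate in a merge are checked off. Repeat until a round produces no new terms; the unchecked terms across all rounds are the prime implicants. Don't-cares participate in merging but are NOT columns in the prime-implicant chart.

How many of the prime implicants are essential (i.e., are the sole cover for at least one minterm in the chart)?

1

size-2^0 implicants → 0000(✓)  0010(✓)  0100(✓)  0101(✓)  1010(✓)  1101(✓)  1111(✓)
size-2^1 implicants → -010  -101  0-00  00-0  010-  11-1
Unchecked terms (primes): -010, -101, 0-00, 00-0, 010-, 11-1
Minterm coverage:
  m0 ⊆ 0-00,00-0
  m4 ⊆ 0-00,010-
  m10 ⊆ -010 [E]
  m13 ⊆ -101,11-1
E = {-010}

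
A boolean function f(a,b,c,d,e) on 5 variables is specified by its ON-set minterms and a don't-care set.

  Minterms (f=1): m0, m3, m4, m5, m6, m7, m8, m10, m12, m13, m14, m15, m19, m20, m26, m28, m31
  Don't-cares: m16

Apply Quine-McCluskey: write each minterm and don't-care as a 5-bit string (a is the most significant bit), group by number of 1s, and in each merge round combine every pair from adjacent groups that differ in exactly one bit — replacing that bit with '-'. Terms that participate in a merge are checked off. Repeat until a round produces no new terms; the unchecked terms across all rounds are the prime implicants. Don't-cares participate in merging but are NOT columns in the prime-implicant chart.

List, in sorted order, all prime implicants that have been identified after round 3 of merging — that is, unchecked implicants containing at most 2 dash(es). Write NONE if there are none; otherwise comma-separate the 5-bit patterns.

Round 0: 00000✓ 00011✓ 00100✓ 00101✓ 00110✓ 00111✓ 01000✓ 01010✓ 01100✓ 01101✓ 01110✓ 01111✓ 10000✓ 10011✓ 10100✓ 11010✓ 11100✓ 11111✓
Round 1: -0000✓ -0011 -0100✓ -1010 -1100✓ -1111 0-000✓ 0-100✓ 0-101✓ 0-110✓ 0-111✓ 00-00✓ 00-11 001-0✓ 001-1✓ 0010-✓ 0011-✓ 01-00✓ 01-10✓ 010-0✓ 011-0✓ 011-1✓ 0110-✓ 0111-✓ 1-100✓ 10-00✓
Round 2: --100 -0-00 0--00 0-1-0✓ 0-1-1✓ 0-10-✓ 0-11-✓ 001--✓ 01--0 011--✓
Round 3: 0-1--
PIs = {--100, -0-00, -0011, -1010, -1111, 0--00, 0-1--, 00-11, 01--0}

--100, -0-00, -0011, -1010, -1111, 0--00, 00-11, 01--0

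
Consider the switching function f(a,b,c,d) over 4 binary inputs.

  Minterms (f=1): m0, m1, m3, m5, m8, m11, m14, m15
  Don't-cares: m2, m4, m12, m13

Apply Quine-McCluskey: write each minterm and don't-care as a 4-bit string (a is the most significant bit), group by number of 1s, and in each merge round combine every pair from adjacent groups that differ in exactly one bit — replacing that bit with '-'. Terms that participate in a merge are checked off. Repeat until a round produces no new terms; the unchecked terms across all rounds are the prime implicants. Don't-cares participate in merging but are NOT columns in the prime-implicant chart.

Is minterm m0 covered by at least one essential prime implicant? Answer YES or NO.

[col 0] 0000*, 0001*, 0010*, 0011*, 0100*, 0101*, 1000*, 1011*, 1100*, 1101*, 1110*, 1111*
[col 1] -000*, -011, -100*, -101*, 0-00*, 0-01*, 00-0*, 00-1*, 000-*, 001-*, 010-*, 1-00*, 1-11, 11-0*, 11-1*, 110-*, 111-*
[col 2] --00, -10-, 0-0-, 00--, 11--
Prime implicants: --00, -011, -10-, 0-0-, 00--, 1-11, 11--
PI chart (minterm → PIs covering it):
  0 | --00,0-0-,00--
  1 | 0-0-,00--
  3 | -011,00--
  5 | -10-,0-0-
  8 | --00  (sole → essential)
  11 | -011,1-11
  14 | 11--  (sole → essential)
  15 | 1-11,11--
Essential prime implicants: --00, 11--

YES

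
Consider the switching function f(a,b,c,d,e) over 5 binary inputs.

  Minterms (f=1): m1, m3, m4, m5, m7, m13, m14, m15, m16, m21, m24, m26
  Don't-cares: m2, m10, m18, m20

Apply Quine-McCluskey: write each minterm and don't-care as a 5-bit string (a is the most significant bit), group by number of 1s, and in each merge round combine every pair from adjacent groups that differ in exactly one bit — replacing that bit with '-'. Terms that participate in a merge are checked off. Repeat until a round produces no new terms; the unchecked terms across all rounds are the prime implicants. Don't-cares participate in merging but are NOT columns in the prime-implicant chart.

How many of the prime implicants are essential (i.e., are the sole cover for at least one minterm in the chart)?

Round 0: 00001✓ 00010✓ 00011✓ 00100✓ 00101✓ 00111✓ 01010✓ 01101✓ 01110✓ 01111✓ 10000✓ 10010✓ 10100✓ 10101✓ 11000✓ 11010✓
Round 1: -0010✓ -0100✓ -0101✓ -1010✓ 0-010✓ 0-101✓ 0-111✓ 00-01✓ 00-11✓ 000-1✓ 0001- 001-1✓ 0010-✓ 01-10 011-1✓ 0111- 1-000✓ 1-010✓ 10-00 100-0✓ 1010-✓ 110-0✓
Round 2: --010 -010- 0-1-1 00--1 1-0-0
PIs = {--010, -010-, 0-1-1, 00--1, 0001-, 01-10, 0111-, 1-0-0, 10-00}
Coverage chart:
  m1: 00--1 ←essential
  m3: 00--1,0001-
  m4: -010- ←essential
  m5: -010-,0-1-1,00--1
  m7: 0-1-1,00--1
  m13: 0-1-1 ←essential
  m14: 01-10,0111-
  m15: 0-1-1,0111-
  m16: 1-0-0,10-00
  m21: -010- ←essential
  m24: 1-0-0 ←essential
  m26: --010,1-0-0
Essential: -010-, 0-1-1, 00--1, 1-0-0

4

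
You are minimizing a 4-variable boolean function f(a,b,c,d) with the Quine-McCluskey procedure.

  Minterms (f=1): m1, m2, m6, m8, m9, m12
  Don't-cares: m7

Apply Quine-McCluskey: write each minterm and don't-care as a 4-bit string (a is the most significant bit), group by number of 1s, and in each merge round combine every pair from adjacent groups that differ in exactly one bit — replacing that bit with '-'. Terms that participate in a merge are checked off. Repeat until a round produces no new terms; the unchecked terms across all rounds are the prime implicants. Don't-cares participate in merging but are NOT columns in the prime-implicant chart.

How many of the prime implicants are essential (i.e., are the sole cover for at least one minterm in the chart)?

size-2^0 implicants → 0001(✓)  0010(✓)  0110(✓)  0111(✓)  1000(✓)  1001(✓)  1100(✓)
size-2^1 implicants → -001  0-10  011-  1-00  100-
Unchecked terms (primes): -001, 0-10, 011-, 1-00, 100-
Minterm coverage:
  m1 ⊆ -001 [E]
  m2 ⊆ 0-10 [E]
  m6 ⊆ 0-10,011-
  m8 ⊆ 1-00,100-
  m9 ⊆ -001,100-
  m12 ⊆ 1-00 [E]
E = {-001, 0-10, 1-00}

3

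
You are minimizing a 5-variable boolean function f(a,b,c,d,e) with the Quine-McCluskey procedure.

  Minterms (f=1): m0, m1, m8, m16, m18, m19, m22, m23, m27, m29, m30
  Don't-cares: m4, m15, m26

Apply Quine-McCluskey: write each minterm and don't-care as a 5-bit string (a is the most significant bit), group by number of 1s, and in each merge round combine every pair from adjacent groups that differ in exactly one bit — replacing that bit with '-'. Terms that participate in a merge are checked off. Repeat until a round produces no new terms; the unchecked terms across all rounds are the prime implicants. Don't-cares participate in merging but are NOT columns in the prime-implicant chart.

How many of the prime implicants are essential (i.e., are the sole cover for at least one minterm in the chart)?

6

[col 0] 00000*, 00001*, 00100*, 01000*, 01111, 10000*, 10010*, 10011*, 10110*, 10111*, 11010*, 11011*, 11101, 11110*
[col 1] -0000, 0-000, 00-00, 0000-, 1-010*, 1-011*, 1-110*, 10-10*, 10-11*, 100-0, 1001-*, 1011-*, 11-10*, 1101-*
[col 2] 1--10, 1-01-, 10-1-
Prime implicants: -0000, 0-000, 00-00, 0000-, 01111, 1--10, 1-01-, 10-1-, 100-0, 11101
PI chart (minterm → PIs covering it):
  0 | -0000,0-000,00-00,0000-
  1 | 0000-  (sole → essential)
  8 | 0-000  (sole → essential)
  16 | -0000,100-0
  18 | 1--10,1-01-,10-1-,100-0
  19 | 1-01-,10-1-
  22 | 1--10,10-1-
  23 | 10-1-  (sole → essential)
  27 | 1-01-  (sole → essential)
  29 | 11101  (sole → essential)
  30 | 1--10  (sole → essential)
Essential prime implicants: 0-000, 0000-, 1--10, 1-01-, 10-1-, 11101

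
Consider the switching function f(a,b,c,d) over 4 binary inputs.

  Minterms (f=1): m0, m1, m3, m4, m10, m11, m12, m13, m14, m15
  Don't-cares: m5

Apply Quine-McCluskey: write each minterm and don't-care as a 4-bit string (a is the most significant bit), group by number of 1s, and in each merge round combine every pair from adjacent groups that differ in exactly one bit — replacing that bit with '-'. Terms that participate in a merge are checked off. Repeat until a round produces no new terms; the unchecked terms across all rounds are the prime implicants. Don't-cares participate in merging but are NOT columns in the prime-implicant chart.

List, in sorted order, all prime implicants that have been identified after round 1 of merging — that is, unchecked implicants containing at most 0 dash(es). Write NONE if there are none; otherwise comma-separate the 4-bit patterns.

size-2^0 implicants → 0000(✓)  0001(✓)  0011(✓)  0100(✓)  0101(✓)  1010(✓)  1011(✓)  1100(✓)  1101(✓)  1110(✓)  1111(✓)
size-2^1 implicants → -011  -100(✓)  -101(✓)  0-00(✓)  0-01(✓)  00-1  000-(✓)  010-(✓)  1-10(✓)  1-11(✓)  101-(✓)  11-0(✓)  11-1(✓)  110-(✓)  111-(✓)
size-2^2 implicants → -10-  0-0-  1-1-  11--
Unchecked terms (primes): -011, -10-, 0-0-, 00-1, 1-1-, 11--

NONE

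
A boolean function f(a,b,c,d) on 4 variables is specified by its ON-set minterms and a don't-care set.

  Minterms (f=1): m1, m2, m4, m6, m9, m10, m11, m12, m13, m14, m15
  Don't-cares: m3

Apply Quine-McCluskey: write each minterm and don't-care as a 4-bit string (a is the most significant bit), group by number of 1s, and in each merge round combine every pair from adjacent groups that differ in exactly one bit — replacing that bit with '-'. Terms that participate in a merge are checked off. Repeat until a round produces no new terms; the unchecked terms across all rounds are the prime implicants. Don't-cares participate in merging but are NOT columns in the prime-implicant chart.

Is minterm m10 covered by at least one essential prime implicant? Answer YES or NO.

NO

size-2^0 implicants → 0001(✓)  0010(✓)  0011(✓)  0100(✓)  0110(✓)  1001(✓)  1010(✓)  1011(✓)  1100(✓)  1101(✓)  1110(✓)  1111(✓)
size-2^1 implicants → -001(✓)  -010(✓)  -011(✓)  -100(✓)  -110(✓)  0-10(✓)  00-1(✓)  001-(✓)  01-0(✓)  1-01(✓)  1-10(✓)  1-11(✓)  10-1(✓)  101-(✓)  11-0(✓)  11-1(✓)  110-(✓)  111-(✓)
size-2^2 implicants → --10  -0-1  -01-  -1-0  1--1  1-1-  11--
Unchecked terms (primes): --10, -0-1, -01-, -1-0, 1--1, 1-1-, 11--
Minterm coverage:
  m1 ⊆ -0-1 [E]
  m2 ⊆ --10,-01-
  m4 ⊆ -1-0 [E]
  m6 ⊆ --10,-1-0
  m9 ⊆ -0-1,1--1
  m10 ⊆ --10,-01-,1-1-
  m11 ⊆ -0-1,-01-,1--1,1-1-
  m12 ⊆ -1-0,11--
  m13 ⊆ 1--1,11--
  m14 ⊆ --10,-1-0,1-1-,11--
  m15 ⊆ 1--1,1-1-,11--
E = {-0-1, -1-0}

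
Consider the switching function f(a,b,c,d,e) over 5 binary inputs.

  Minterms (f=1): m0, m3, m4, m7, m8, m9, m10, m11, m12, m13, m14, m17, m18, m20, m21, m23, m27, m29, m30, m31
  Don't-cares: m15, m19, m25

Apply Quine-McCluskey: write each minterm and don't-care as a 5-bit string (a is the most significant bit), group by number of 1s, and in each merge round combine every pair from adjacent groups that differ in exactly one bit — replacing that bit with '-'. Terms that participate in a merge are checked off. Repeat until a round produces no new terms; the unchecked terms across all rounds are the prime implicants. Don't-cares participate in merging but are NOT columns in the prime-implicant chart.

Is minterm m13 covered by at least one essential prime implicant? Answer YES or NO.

YES

size-2^0 implicants → 00000(✓)  00011(✓)  00100(✓)  00111(✓)  01000(✓)  01001(✓)  01010(✓)  01011(✓)  01100(✓)  01101(✓)  01110(✓)  01111(✓)  10001(✓)  10010(✓)  10011(✓)  10100(✓)  10101(✓)  10111(✓)  11001(✓)  11011(✓)  11101(✓)  11110(✓)  11111(✓)
size-2^1 implicants → -0011(✓)  -0100  -0111(✓)  -1001(✓)  -1011(✓)  -1101(✓)  -1110(✓)  -1111(✓)  0-000(✓)  0-011(✓)  0-100(✓)  0-111(✓)  00-00(✓)  00-11(✓)  01-00(✓)  01-01(✓)  01-10(✓)  01-11(✓)  010-0(✓)  010-1(✓)  0100-(✓)  0101-(✓)  011-0(✓)  011-1(✓)  0110-(✓)  0111-(✓)  1-001(✓)  1-011(✓)  1-101(✓)  1-111(✓)  10-01(✓)  10-11(✓)  100-1(✓)  1001-  101-1(✓)  1010-  11-01(✓)  11-11(✓)  110-1(✓)  111-1(✓)  1111-(✓)
size-2^2 implicants → --011(✓)  --111(✓)  -0-11(✓)  -1-01(✓)  -1-11(✓)  -10-1(✓)  -11-1(✓)  -111-  0--00  0--11(✓)  01--0(✓)  01--1(✓)  01-0-(✓)  01-1-(✓)  010--(✓)  011--(✓)  1--01(✓)  1--11(✓)  1-0-1(✓)  1-1-1(✓)  10--1(✓)  11--1(✓)
size-2^3 implicants → ---11  -1--1  01---  1---1
Unchecked terms (primes): ---11, -0100, -1--1, -111-, 0--00, 01---, 1---1, 1001-, 1010-
Minterm coverage:
  m0 ⊆ 0--00 [E]
  m3 ⊆ ---11 [E]
  m4 ⊆ -0100,0--00
  m7 ⊆ ---11 [E]
  m8 ⊆ 0--00,01---
  m9 ⊆ -1--1,01---
  m10 ⊆ 01--- [E]
  m11 ⊆ ---11,-1--1,01---
  m12 ⊆ 0--00,01---
  m13 ⊆ -1--1,01---
  m14 ⊆ -111-,01---
  m17 ⊆ 1---1 [E]
  m18 ⊆ 1001- [E]
  m20 ⊆ -0100,1010-
  m21 ⊆ 1---1,1010-
  m23 ⊆ ---11,1---1
  m27 ⊆ ---11,-1--1,1---1
  m29 ⊆ -1--1,1---1
  m30 ⊆ -111- [E]
  m31 ⊆ ---11,-1--1,-111-,1---1
E = {---11, -111-, 0--00, 01---, 1---1, 1001-}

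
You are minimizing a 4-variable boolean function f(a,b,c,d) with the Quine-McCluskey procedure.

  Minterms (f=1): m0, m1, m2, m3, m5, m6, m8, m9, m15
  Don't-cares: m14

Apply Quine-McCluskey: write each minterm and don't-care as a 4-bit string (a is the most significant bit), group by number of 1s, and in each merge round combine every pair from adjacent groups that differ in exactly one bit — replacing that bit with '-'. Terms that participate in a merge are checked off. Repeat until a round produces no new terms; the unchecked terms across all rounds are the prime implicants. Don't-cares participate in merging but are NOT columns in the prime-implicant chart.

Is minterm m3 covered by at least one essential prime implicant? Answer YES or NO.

YES

[col 0] 0000*, 0001*, 0010*, 0011*, 0101*, 0110*, 1000*, 1001*, 1110*, 1111*
[col 1] -000*, -001*, -110, 0-01, 0-10, 00-0*, 00-1*, 000-*, 001-*, 100-*, 111-
[col 2] -00-, 00--
Prime implicants: -00-, -110, 0-01, 0-10, 00--, 111-
PI chart (minterm → PIs covering it):
  0 | -00-,00--
  1 | -00-,0-01,00--
  2 | 0-10,00--
  3 | 00--  (sole → essential)
  5 | 0-01  (sole → essential)
  6 | -110,0-10
  8 | -00-  (sole → essential)
  9 | -00-  (sole → essential)
  15 | 111-  (sole → essential)
Essential prime implicants: -00-, 0-01, 00--, 111-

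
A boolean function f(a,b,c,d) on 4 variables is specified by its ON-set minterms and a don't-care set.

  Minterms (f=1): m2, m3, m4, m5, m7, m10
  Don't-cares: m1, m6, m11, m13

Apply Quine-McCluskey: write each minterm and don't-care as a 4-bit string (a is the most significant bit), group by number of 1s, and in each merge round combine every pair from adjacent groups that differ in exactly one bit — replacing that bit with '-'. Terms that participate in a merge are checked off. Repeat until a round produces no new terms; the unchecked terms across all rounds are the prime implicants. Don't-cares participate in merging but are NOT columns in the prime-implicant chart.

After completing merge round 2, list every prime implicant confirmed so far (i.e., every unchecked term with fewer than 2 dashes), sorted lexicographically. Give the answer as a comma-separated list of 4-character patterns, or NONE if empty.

-101

[col 0] 0001*, 0010*, 0011*, 0100*, 0101*, 0110*, 0111*, 1010*, 1011*, 1101*
[col 1] -010*, -011*, -101, 0-01*, 0-10*, 0-11*, 00-1*, 001-*, 01-0*, 01-1*, 010-*, 011-*, 101-*
[col 2] -01-, 0--1, 0-1-, 01--
Prime implicants: -01-, -101, 0--1, 0-1-, 01--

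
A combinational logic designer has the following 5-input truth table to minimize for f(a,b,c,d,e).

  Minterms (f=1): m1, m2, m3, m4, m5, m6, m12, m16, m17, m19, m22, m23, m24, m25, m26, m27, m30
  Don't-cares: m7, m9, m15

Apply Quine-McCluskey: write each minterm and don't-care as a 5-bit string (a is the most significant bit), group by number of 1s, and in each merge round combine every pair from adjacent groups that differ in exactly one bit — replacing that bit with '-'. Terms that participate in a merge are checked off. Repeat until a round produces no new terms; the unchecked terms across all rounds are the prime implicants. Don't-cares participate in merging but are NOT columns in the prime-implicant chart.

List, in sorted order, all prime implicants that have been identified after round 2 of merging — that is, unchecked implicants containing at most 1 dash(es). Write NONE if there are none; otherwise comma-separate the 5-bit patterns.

0-100, 0-111, 1-110, 11-10

Round 0: 00001✓ 00010✓ 00011✓ 00100✓ 00101✓ 00110✓ 00111✓ 01001✓ 01100✓ 01111✓ 10000✓ 10001✓ 10011✓ 10110✓ 10111✓ 11000✓ 11001✓ 11010✓ 11011✓ 11110✓
Round 1: -0001✓ -0011✓ -0110✓ -0111✓ -1001✓ 0-001✓ 0-100 0-111 00-01✓ 00-10✓ 00-11✓ 000-1✓ 0001-✓ 001-0✓ 001-1✓ 0010-✓ 0011-✓ 1-000✓ 1-001✓ 1-011✓ 1-110 10-11✓ 100-1✓ 1000-✓ 1011-✓ 11-10 110-0✓ 110-1✓ 1100-✓ 1101-✓
Round 2: --001 -0-11 -00-1 -011- 00--1 00-1- 001-- 1-0-1 1-00- 110--
PIs = {--001, -0-11, -00-1, -011-, 0-100, 0-111, 00--1, 00-1-, 001--, 1-0-1, 1-00-, 1-110, 11-10, 110--}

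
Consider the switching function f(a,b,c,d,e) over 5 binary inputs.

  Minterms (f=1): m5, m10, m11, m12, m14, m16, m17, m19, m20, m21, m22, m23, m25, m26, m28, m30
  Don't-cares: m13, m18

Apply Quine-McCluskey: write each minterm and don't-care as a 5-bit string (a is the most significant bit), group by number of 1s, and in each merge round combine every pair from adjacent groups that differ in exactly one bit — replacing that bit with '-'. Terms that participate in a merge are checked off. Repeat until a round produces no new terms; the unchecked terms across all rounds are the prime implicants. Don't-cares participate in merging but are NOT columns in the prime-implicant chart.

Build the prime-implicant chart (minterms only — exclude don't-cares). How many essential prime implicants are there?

3

size-2^0 implicants → 00101(✓)  01010(✓)  01011(✓)  01100(✓)  01101(✓)  01110(✓)  10000(✓)  10001(✓)  10010(✓)  10011(✓)  10100(✓)  10101(✓)  10110(✓)  10111(✓)  11001(✓)  11010(✓)  11100(✓)  11110(✓)
size-2^1 implicants → -0101  -1010(✓)  -1100(✓)  -1110(✓)  0-101  01-10(✓)  0101-  011-0(✓)  0110-  1-001  1-010(✓)  1-100(✓)  1-110(✓)  10-00(✓)  10-01(✓)  10-10(✓)  10-11(✓)  100-0(✓)  100-1(✓)  1000-(✓)  1001-(✓)  101-0(✓)  101-1(✓)  1010-(✓)  1011-(✓)  11-10(✓)  111-0(✓)
size-2^2 implicants → -1-10  -11-0  1--10  1-1-0  10--0(✓)  10--1(✓)  10-0-(✓)  10-1-(✓)  100--(✓)  101--(✓)
size-2^3 implicants → 10---
Unchecked terms (primes): -0101, -1-10, -11-0, 0-101, 0101-, 0110-, 1--10, 1-001, 1-1-0, 10---
Minterm coverage:
  m5 ⊆ -0101,0-101
  m10 ⊆ -1-10,0101-
  m11 ⊆ 0101- [E]
  m12 ⊆ -11-0,0110-
  m14 ⊆ -1-10,-11-0
  m16 ⊆ 10--- [E]
  m17 ⊆ 1-001,10---
  m19 ⊆ 10--- [E]
  m20 ⊆ 1-1-0,10---
  m21 ⊆ -0101,10---
  m22 ⊆ 1--10,1-1-0,10---
  m23 ⊆ 10--- [E]
  m25 ⊆ 1-001 [E]
  m26 ⊆ -1-10,1--10
  m28 ⊆ -11-0,1-1-0
  m30 ⊆ -1-10,-11-0,1--10,1-1-0
E = {0101-, 1-001, 10---}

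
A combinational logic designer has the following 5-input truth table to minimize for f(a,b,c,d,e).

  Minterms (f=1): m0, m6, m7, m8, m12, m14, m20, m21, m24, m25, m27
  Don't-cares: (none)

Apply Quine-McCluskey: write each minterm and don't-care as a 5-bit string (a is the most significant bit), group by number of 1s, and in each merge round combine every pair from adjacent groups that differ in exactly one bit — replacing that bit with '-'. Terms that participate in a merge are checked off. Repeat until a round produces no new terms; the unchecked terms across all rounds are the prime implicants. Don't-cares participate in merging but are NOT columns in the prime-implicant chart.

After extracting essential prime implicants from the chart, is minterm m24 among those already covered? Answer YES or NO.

[col 0] 00000*, 00110*, 00111*, 01000*, 01100*, 01110*, 10100*, 10101*, 11000*, 11001*, 11011*
[col 1] -1000, 0-000, 0-110, 0011-, 01-00, 011-0, 1010-, 110-1, 1100-
Prime implicants: -1000, 0-000, 0-110, 0011-, 01-00, 011-0, 1010-, 110-1, 1100-
PI chart (minterm → PIs covering it):
  0 | 0-000  (sole → essential)
  6 | 0-110,0011-
  7 | 0011-  (sole → essential)
  8 | -1000,0-000,01-00
  12 | 01-00,011-0
  14 | 0-110,011-0
  20 | 1010-  (sole → essential)
  21 | 1010-  (sole → essential)
  24 | -1000,1100-
  25 | 110-1,1100-
  27 | 110-1  (sole → essential)
Essential prime implicants: 0-000, 0011-, 1010-, 110-1

NO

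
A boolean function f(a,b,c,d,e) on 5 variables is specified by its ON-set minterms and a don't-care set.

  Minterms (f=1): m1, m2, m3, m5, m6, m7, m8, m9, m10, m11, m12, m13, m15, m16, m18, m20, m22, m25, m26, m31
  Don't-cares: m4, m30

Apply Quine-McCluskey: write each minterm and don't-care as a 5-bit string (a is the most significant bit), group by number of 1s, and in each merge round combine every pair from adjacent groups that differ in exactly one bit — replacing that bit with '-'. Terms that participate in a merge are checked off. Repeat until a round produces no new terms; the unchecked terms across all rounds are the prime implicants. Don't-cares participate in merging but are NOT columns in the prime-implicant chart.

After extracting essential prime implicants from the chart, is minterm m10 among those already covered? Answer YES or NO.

NO

Round 0: 00001✓ 00010✓ 00011✓ 00100✓ 00101✓ 00110✓ 00111✓ 01000✓ 01001✓ 01010✓ 01011✓ 01100✓ 01101✓ 01111✓ 10000✓ 10010✓ 10100✓ 10110✓ 11001✓ 11010✓ 11110✓ 11111✓
Round 1: -0010✓ -0100✓ -0110✓ -1001 -1010✓ -1111 0-001✓ 0-010✓ 0-011✓ 0-100✓ 0-101✓ 0-111✓ 00-01✓ 00-10✓ 00-11✓ 000-1✓ 0001-✓ 001-0✓ 001-1✓ 0010-✓ 0011-✓ 01-00✓ 01-01✓ 01-11✓ 010-0✓ 010-1✓ 0100-✓ 0101-✓ 011-1✓ 0110-✓ 1-010✓ 1-110✓ 10-00✓ 10-10✓ 100-0✓ 101-0✓ 11-10✓ 1111-
Round 2: --010 -0-10 -01-0 0--01✓ 0--11✓ 0-0-1✓ 0-01- 0-1-1✓ 0-10- 00--1✓ 00-1- 001-- 01--1✓ 01-0- 010-- 1--10 10--0
Round 3: 0---1
PIs = {--010, -0-10, -01-0, -1001, -1111, 0---1, 0-01-, 0-10-, 00-1-, 001--, 01-0-, 010--, 1--10, 10--0, 1111-}
Coverage chart:
  m1: 0---1 ←essential
  m2: --010,-0-10,0-01-,00-1-
  m3: 0---1,0-01-,00-1-
  m5: 0---1,0-10-,001--
  m6: -0-10,-01-0,00-1-,001--
  m7: 0---1,00-1-,001--
  m8: 01-0-,010--
  m9: -1001,0---1,01-0-,010--
  m10: --010,0-01-,010--
  m11: 0---1,0-01-,010--
  m12: 0-10-,01-0-
  m13: 0---1,0-10-,01-0-
  m15: -1111,0---1
  m16: 10--0 ←essential
  m18: --010,-0-10,1--10,10--0
  m20: -01-0,10--0
  m22: -0-10,-01-0,1--10,10--0
  m25: -1001 ←essential
  m26: --010,1--10
  m31: -1111,1111-
Essential: -1001, 0---1, 10--0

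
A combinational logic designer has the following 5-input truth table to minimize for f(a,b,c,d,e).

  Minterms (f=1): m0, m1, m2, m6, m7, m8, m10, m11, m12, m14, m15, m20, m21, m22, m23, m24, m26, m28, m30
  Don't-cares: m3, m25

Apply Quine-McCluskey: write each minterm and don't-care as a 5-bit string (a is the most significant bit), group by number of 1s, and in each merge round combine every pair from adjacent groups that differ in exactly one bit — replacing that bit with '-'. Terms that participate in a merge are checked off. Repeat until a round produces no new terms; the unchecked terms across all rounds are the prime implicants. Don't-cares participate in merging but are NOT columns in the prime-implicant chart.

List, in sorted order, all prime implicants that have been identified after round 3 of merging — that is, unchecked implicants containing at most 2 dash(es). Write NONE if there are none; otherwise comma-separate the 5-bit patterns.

Round 0: 00000✓ 00001✓ 00010✓ 00011✓ 00110✓ 00111✓ 01000✓ 01010✓ 01011✓ 01100✓ 01110✓ 01111✓ 10100✓ 10101✓ 10110✓ 10111✓ 11000✓ 11001✓ 11010✓ 11100✓ 11110✓
Round 1: -0110✓ -0111✓ -1000✓ -1010✓ -1100✓ -1110✓ 0-000✓ 0-010✓ 0-011✓ 0-110✓ 0-111✓ 00-10✓ 00-11✓ 000-0✓ 000-1✓ 0000-✓ 0001-✓ 0011-✓ 01-00✓ 01-10✓ 01-11✓ 010-0✓ 0101-✓ 011-0✓ 0111-✓ 1-100✓ 1-110✓ 101-0✓ 101-1✓ 1010-✓ 1011-✓ 11-00✓ 11-10✓ 110-0✓ 1100- 111-0✓
Round 2: --110 -011- -1-00✓ -1-10✓ -10-0✓ -11-0✓ 0--10✓ 0--11✓ 0-0-0 0-01-✓ 0-11-✓ 00-1-✓ 000-- 01--0✓ 01-1-✓ 1-1-0 101-- 11--0✓
Round 3: -1--0 0--1-
PIs = {--110, -011-, -1--0, 0--1-, 0-0-0, 000--, 1-1-0, 101--, 1100-}

--110, -011-, 0-0-0, 000--, 1-1-0, 101--, 1100-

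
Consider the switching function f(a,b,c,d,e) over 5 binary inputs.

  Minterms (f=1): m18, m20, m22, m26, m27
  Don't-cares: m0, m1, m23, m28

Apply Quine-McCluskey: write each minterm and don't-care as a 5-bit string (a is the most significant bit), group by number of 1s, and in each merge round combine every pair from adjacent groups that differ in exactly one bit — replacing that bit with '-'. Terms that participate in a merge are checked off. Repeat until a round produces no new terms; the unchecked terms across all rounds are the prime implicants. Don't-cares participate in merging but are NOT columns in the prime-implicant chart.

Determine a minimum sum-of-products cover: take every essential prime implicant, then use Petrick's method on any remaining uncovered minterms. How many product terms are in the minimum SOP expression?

Round 0: 00000✓ 00001✓ 10010✓ 10100✓ 10110✓ 10111✓ 11010✓ 11011✓ 11100✓
Round 1: 0000- 1-010 1-100 10-10 101-0 1011- 1101-
PIs = {0000-, 1-010, 1-100, 10-10, 101-0, 1011-, 1101-}
Coverage chart:
  m18: 1-010,10-10
  m20: 1-100,101-0
  m22: 10-10,101-0,1011-
  m26: 1-010,1101-
  m27: 1101- ←essential
Essential: 1101-
Petrick residual → 1-010, 101-0
Min cover (3 terms): ac'de' + ab'ce' + abc'd

3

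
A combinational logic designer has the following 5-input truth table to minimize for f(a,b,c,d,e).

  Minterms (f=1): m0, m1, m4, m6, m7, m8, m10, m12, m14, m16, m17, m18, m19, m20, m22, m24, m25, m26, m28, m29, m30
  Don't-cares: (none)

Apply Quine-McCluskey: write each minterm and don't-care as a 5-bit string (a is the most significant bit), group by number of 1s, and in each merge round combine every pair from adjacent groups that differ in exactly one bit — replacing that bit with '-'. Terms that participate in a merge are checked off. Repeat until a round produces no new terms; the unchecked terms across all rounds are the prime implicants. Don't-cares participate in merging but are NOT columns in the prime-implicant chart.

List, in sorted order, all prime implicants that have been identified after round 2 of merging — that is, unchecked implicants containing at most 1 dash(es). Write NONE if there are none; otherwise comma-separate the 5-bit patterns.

Round 0: 00000✓ 00001✓ 00100✓ 00110✓ 00111✓ 01000✓ 01010✓ 01100✓ 01110✓ 10000✓ 10001✓ 10010✓ 10011✓ 10100✓ 10110✓ 11000✓ 11001✓ 11010✓ 11100✓ 11101✓ 11110✓
Round 1: -0000✓ -0001✓ -0100✓ -0110✓ -1000✓ -1010✓ -1100✓ -1110✓ 0-000✓ 0-100✓ 0-110✓ 00-00✓ 0000-✓ 001-0✓ 0011- 01-00✓ 01-10✓ 010-0✓ 011-0✓ 1-000✓ 1-001✓ 1-010✓ 1-100✓ 1-110✓ 10-00✓ 10-10✓ 100-0✓ 100-1✓ 1000-✓ 1001-✓ 101-0✓ 11-00✓ 11-01✓ 11-10✓ 110-0✓ 1100-✓ 111-0✓ 1110-✓
Round 2: --000✓ --100✓ --110✓ -0-00✓ -000- -01-0✓ -1-00✓ -1-10✓ -10-0✓ -11-0✓ 0--00✓ 0-1-0✓ 01--0✓ 1--00✓ 1--10✓ 1-0-0✓ 1-00- 1-1-0✓ 10--0✓ 100-- 11--0✓ 11-0-
Round 3: ---00 --1-0 -1--0 1---0
PIs = {---00, --1-0, -000-, -1--0, 0011-, 1---0, 1-00-, 100--, 11-0-}

0011-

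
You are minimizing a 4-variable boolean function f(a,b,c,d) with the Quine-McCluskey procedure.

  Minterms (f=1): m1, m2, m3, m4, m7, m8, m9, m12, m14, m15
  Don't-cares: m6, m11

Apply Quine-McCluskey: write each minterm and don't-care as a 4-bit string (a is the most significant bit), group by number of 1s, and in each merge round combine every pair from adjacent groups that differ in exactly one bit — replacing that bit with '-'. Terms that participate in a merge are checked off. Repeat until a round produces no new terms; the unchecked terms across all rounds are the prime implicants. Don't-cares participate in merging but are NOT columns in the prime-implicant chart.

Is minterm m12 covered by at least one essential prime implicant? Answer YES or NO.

size-2^0 implicants → 0001(✓)  0010(✓)  0011(✓)  0100(✓)  0110(✓)  0111(✓)  1000(✓)  1001(✓)  1011(✓)  1100(✓)  1110(✓)  1111(✓)
size-2^1 implicants → -001(✓)  -011(✓)  -100(✓)  -110(✓)  -111(✓)  0-10(✓)  0-11(✓)  00-1(✓)  001-(✓)  01-0(✓)  011-(✓)  1-00  1-11(✓)  10-1(✓)  100-  11-0(✓)  111-(✓)
size-2^2 implicants → --11  -0-1  -1-0  -11-  0-1-
Unchecked terms (primes): --11, -0-1, -1-0, -11-, 0-1-, 1-00, 100-
Minterm coverage:
  m1 ⊆ -0-1 [E]
  m2 ⊆ 0-1- [E]
  m3 ⊆ --11,-0-1,0-1-
  m4 ⊆ -1-0 [E]
  m7 ⊆ --11,-11-,0-1-
  m8 ⊆ 1-00,100-
  m9 ⊆ -0-1,100-
  m12 ⊆ -1-0,1-00
  m14 ⊆ -1-0,-11-
  m15 ⊆ --11,-11-
E = {-0-1, -1-0, 0-1-}

YES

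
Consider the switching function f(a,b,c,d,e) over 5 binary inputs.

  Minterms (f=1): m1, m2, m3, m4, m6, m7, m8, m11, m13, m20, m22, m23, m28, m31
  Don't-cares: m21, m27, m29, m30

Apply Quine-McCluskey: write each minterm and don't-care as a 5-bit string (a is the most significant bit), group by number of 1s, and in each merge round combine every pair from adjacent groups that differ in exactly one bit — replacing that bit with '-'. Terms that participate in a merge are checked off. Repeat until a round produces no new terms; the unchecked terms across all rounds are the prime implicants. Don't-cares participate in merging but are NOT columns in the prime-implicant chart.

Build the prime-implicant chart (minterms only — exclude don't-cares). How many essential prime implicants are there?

[col 0] 00001*, 00010*, 00011*, 00100*, 00110*, 00111*, 01000, 01011*, 01101*, 10100*, 10101*, 10110*, 10111*, 11011*, 11100*, 11101*, 11110*, 11111*
[col 1] -0100*, -0110*, -0111*, -1011, -1101, 0-011, 00-10*, 00-11*, 000-1, 0001-*, 001-0*, 0011-*, 1-100*, 1-101*, 1-110*, 1-111*, 101-0*, 101-1*, 1010-*, 1011-*, 11-11, 111-0*, 111-1*, 1110-*, 1111-*
[col 2] -01-0, -011-, 00-1-, 1-1-0*, 1-1-1*, 1-10-*, 1-11-*, 101--*, 111--*
[col 3] 1-1--
Prime implicants: -01-0, -011-, -1011, -1101, 0-011, 00-1-, 000-1, 01000, 1-1--, 11-11
PI chart (minterm → PIs covering it):
  1 | 000-1  (sole → essential)
  2 | 00-1-  (sole → essential)
  3 | 0-011,00-1-,000-1
  4 | -01-0  (sole → essential)
  6 | -01-0,-011-,00-1-
  7 | -011-,00-1-
  8 | 01000  (sole → essential)
  11 | -1011,0-011
  13 | -1101  (sole → essential)
  20 | -01-0,1-1--
  22 | -01-0,-011-,1-1--
  23 | -011-,1-1--
  28 | 1-1--  (sole → essential)
  31 | 1-1--,11-11
Essential prime implicants: -01-0, -1101, 00-1-, 000-1, 01000, 1-1--

6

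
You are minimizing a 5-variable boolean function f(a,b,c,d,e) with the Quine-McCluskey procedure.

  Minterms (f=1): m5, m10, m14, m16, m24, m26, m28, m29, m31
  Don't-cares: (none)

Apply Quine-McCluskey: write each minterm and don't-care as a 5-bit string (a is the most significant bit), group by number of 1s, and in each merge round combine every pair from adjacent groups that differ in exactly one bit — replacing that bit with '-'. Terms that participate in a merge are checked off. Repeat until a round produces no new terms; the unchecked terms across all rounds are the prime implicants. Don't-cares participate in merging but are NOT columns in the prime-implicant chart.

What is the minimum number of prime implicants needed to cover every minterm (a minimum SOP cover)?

size-2^0 implicants → 00101  01010(✓)  01110(✓)  10000(✓)  11000(✓)  11010(✓)  11100(✓)  11101(✓)  11111(✓)
size-2^1 implicants → -1010  01-10  1-000  11-00  110-0  111-1  1110-
Unchecked terms (primes): -1010, 00101, 01-10, 1-000, 11-00, 110-0, 111-1, 1110-
Minterm coverage:
  m5 ⊆ 00101 [E]
  m10 ⊆ -1010,01-10
  m14 ⊆ 01-10 [E]
  m16 ⊆ 1-000 [E]
  m24 ⊆ 1-000,11-00,110-0
  m26 ⊆ -1010,110-0
  m28 ⊆ 11-00,1110-
  m29 ⊆ 111-1,1110-
  m31 ⊆ 111-1 [E]
E = {00101, 01-10, 1-000, 111-1}
Petrick residual → -1010, 11-00
Cover = bc'de' + a'b'cd'e + a'bde' + ac'd'e' + abd'e' + abce  |cover|=6

6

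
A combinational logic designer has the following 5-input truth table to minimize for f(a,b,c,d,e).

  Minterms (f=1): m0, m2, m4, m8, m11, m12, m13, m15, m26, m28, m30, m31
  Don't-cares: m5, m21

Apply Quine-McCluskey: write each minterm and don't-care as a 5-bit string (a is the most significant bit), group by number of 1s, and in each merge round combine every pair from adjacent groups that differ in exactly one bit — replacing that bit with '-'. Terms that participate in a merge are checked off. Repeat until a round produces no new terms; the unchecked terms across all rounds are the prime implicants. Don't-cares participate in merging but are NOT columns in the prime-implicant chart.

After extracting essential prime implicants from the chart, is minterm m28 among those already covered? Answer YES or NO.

NO

Round 0: 00000✓ 00010✓ 00100✓ 00101✓ 01000✓ 01011✓ 01100✓ 01101✓ 01111✓ 10101✓ 11010✓ 11100✓ 11110✓ 11111✓
Round 1: -0101 -1100 -1111 0-000✓ 0-100✓ 0-101✓ 00-00✓ 000-0 0010-✓ 01-00✓ 01-11 011-1 0110-✓ 11-10 111-0 1111-
Round 2: 0--00 0-10-
PIs = {-0101, -1100, -1111, 0--00, 0-10-, 000-0, 01-11, 011-1, 11-10, 111-0, 1111-}
Coverage chart:
  m0: 0--00,000-0
  m2: 000-0 ←essential
  m4: 0--00,0-10-
  m8: 0--00 ←essential
  m11: 01-11 ←essential
  m12: -1100,0--00,0-10-
  m13: 0-10-,011-1
  m15: -1111,01-11,011-1
  m26: 11-10 ←essential
  m28: -1100,111-0
  m30: 11-10,111-0,1111-
  m31: -1111,1111-
Essential: 0--00, 000-0, 01-11, 11-10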